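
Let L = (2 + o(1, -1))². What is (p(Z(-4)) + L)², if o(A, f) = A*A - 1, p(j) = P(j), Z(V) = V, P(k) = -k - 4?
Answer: 16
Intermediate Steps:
P(k) = -4 - k
p(j) = -4 - j
o(A, f) = -1 + A² (o(A, f) = A² - 1 = -1 + A²)
L = 4 (L = (2 + (-1 + 1²))² = (2 + (-1 + 1))² = (2 + 0)² = 2² = 4)
(p(Z(-4)) + L)² = ((-4 - 1*(-4)) + 4)² = ((-4 + 4) + 4)² = (0 + 4)² = 4² = 16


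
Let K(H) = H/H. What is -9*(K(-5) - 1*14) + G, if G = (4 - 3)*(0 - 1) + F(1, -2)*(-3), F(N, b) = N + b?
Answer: 119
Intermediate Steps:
K(H) = 1
G = 2 (G = (4 - 3)*(0 - 1) + (1 - 2)*(-3) = 1*(-1) - 1*(-3) = -1 + 3 = 2)
-9*(K(-5) - 1*14) + G = -9*(1 - 1*14) + 2 = -9*(1 - 14) + 2 = -9*(-13) + 2 = 117 + 2 = 119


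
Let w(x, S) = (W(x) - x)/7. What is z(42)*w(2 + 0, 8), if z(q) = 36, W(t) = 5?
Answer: 108/7 ≈ 15.429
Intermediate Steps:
w(x, S) = 5/7 - x/7 (w(x, S) = (5 - x)/7 = (5 - x)*(1/7) = 5/7 - x/7)
z(42)*w(2 + 0, 8) = 36*(5/7 - (2 + 0)/7) = 36*(5/7 - 1/7*2) = 36*(5/7 - 2/7) = 36*(3/7) = 108/7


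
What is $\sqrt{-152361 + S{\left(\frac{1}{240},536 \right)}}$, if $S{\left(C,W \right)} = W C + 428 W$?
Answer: $\frac{7 \sqrt{1415190}}{30} \approx 277.58$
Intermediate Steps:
$S{\left(C,W \right)} = 428 W + C W$ ($S{\left(C,W \right)} = C W + 428 W = 428 W + C W$)
$\sqrt{-152361 + S{\left(\frac{1}{240},536 \right)}} = \sqrt{-152361 + 536 \left(428 + \frac{1}{240}\right)} = \sqrt{-152361 + 536 \cdot \frac{102721}{240}} = \sqrt{-152361 + \frac{6882307}{30}} = \sqrt{\frac{2311477}{30}} = \frac{7 \sqrt{1415190}}{30}$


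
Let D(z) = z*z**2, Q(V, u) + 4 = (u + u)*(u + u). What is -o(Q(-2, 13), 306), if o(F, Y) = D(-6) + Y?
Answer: -90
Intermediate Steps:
Q(V, u) = -4 + 4*u**2 (Q(V, u) = -4 + (u + u)*(u + u) = -4 + (2*u)*(2*u) = -4 + 4*u**2)
D(z) = z**3
o(F, Y) = -216 + Y (o(F, Y) = (-6)**3 + Y = -216 + Y)
-o(Q(-2, 13), 306) = -(-216 + 306) = -1*90 = -90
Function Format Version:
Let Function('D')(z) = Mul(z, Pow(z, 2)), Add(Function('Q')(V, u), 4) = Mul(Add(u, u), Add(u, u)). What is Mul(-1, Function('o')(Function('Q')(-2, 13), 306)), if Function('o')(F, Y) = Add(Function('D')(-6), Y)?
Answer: -90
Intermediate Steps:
Function('Q')(V, u) = Add(-4, Mul(4, Pow(u, 2))) (Function('Q')(V, u) = Add(-4, Mul(Add(u, u), Add(u, u))) = Add(-4, Mul(Mul(2, u), Mul(2, u))) = Add(-4, Mul(4, Pow(u, 2))))
Function('D')(z) = Pow(z, 3)
Function('o')(F, Y) = Add(-216, Y) (Function('o')(F, Y) = Add(Pow(-6, 3), Y) = Add(-216, Y))
Mul(-1, Function('o')(Function('Q')(-2, 13), 306)) = Mul(-1, Add(-216, 306)) = Mul(-1, 90) = -90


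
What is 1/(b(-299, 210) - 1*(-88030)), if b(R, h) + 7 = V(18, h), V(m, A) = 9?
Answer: 1/88032 ≈ 1.1360e-5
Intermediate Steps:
b(R, h) = 2 (b(R, h) = -7 + 9 = 2)
1/(b(-299, 210) - 1*(-88030)) = 1/(2 - 1*(-88030)) = 1/(2 + 88030) = 1/88032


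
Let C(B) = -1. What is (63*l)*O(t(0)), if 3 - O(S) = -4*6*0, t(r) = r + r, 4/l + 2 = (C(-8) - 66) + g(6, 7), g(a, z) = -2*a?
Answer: -28/3 ≈ -9.3333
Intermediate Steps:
l = -4/81 (l = 4/(-2 + ((-1 - 66) - 2*6)) = 4/(-2 + (-67 - 12)) = 4/(-2 - 79) = 4/(-81) = 4*(-1/81) = -4/81 ≈ -0.049383)
t(r) = 2*r
O(S) = 3 (O(S) = 3 - (-4*6)*0 = 3 - (-24)*0 = 3 - 1*0 = 3 + 0 = 3)
(63*l)*O(t(0)) = (63*(-4/81))*3 = -28/9*3 = -28/3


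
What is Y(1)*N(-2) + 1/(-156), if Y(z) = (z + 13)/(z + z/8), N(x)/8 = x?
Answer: -93187/468 ≈ -199.12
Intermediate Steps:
N(x) = 8*x
Y(z) = 8*(13 + z)/(9*z) (Y(z) = (13 + z)/(z + z*(⅛)) = (13 + z)/(z + z/8) = (13 + z)/((9*z/8)) = (13 + z)*(8/(9*z)) = 8*(13 + z)/(9*z))
Y(1)*N(-2) + 1/(-156) = ((8/9)*(13 + 1)/1)*(8*(-2)) + 1/(-156) = ((8/9)*1*14)*(-16) - 1/156 = (112/9)*(-16) - 1/156 = -1792/9 - 1/156 = -93187/468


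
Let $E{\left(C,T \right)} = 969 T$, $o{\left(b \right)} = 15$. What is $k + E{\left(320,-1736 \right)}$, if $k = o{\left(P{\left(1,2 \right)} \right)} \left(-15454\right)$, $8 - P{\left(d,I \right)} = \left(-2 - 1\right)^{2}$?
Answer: $-1913994$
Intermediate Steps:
$P{\left(d,I \right)} = -1$ ($P{\left(d,I \right)} = 8 - \left(-2 - 1\right)^{2} = 8 - \left(-3\right)^{2} = 8 - 9 = -1$)
$k = -231810$ ($k = 15 \left(-15454\right) = -231810$)
$k + E{\left(320,-1736 \right)} = -231810 + 969 \left(-1736\right) = -231810 - 1682184 = -1913994$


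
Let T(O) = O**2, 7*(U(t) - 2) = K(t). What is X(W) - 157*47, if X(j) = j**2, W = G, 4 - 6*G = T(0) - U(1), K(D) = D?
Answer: -13014707/1764 ≈ -7378.0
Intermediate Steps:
U(t) = 2 + t/7
G = 43/42 (G = 2/3 - (0**2 - (2 + (1/7)*1))/6 = 2/3 - (0 - (2 + 1/7))/6 = 2/3 - (0 - 1*15/7)/6 = 2/3 - (0 - 15/7)/6 = 2/3 - 1/6*(-15/7) = 2/3 + 5/14 = 43/42 ≈ 1.0238)
W = 43/42 ≈ 1.0238
X(W) - 157*47 = (43/42)**2 - 157*47 = 1849/1764 - 7379 = -13014707/1764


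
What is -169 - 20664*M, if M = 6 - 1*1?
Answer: -103489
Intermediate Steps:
M = 5 (M = 6 - 1 = 5)
-169 - 20664*M = -169 - 20664*5 = -169 - 252*410 = -169 - 103320 = -103489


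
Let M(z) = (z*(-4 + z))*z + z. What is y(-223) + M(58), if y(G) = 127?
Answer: 181841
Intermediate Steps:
M(z) = z + z**2*(-4 + z) (M(z) = z**2*(-4 + z) + z = z + z**2*(-4 + z))
y(-223) + M(58) = 127 + 58*(1 + 58**2 - 4*58) = 127 + 58*(1 + 3364 - 232) = 127 + 58*3133 = 127 + 181714 = 181841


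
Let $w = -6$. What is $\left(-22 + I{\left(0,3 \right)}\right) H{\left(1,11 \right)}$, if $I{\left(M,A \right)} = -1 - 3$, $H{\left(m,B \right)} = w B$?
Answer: $1716$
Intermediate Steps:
$H{\left(m,B \right)} = - 6 B$
$I{\left(M,A \right)} = -4$
$\left(-22 + I{\left(0,3 \right)}\right) H{\left(1,11 \right)} = \left(-22 - 4\right) \left(\left(-6\right) 11\right) = \left(-26\right) \left(-66\right) = 1716$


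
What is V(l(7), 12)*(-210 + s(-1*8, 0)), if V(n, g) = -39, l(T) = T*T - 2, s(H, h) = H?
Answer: 8502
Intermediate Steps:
l(T) = -2 + T² (l(T) = T² - 2 = -2 + T²)
V(l(7), 12)*(-210 + s(-1*8, 0)) = -39*(-210 - 1*8) = -39*(-210 - 8) = -39*(-218) = 8502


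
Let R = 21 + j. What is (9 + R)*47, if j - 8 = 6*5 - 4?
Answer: 3008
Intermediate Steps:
j = 34 (j = 8 + (6*5 - 4) = 8 + (30 - 4) = 8 + 26 = 34)
R = 55 (R = 21 + 34 = 55)
(9 + R)*47 = (9 + 55)*47 = 64*47 = 3008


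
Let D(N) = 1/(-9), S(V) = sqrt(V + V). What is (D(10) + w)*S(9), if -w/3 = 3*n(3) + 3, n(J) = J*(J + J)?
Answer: -1540*sqrt(2)/3 ≈ -725.96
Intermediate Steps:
n(J) = 2*J**2 (n(J) = J*(2*J) = 2*J**2)
w = -171 (w = -3*(3*(2*3**2) + 3) = -3*(3*(2*9) + 3) = -3*(3*18 + 3) = -3*(54 + 3) = -3*57 = -171)
S(V) = sqrt(2)*sqrt(V) (S(V) = sqrt(2*V) = sqrt(2)*sqrt(V))
D(N) = -1/9
(D(10) + w)*S(9) = (-1/9 - 171)*(sqrt(2)*sqrt(9)) = -1540*sqrt(2)*3/9 = -1540*sqrt(2)/3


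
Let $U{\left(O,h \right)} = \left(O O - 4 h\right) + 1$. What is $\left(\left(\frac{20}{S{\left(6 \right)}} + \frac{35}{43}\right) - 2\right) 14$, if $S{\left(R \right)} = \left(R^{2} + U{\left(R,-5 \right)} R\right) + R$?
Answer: $- \frac{32767}{2064} \approx -15.875$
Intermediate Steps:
$U{\left(O,h \right)} = 1 + O^{2} - 4 h$ ($U{\left(O,h \right)} = \left(O^{2} - 4 h\right) + 1 = 1 + O^{2} - 4 h$)
$S{\left(R \right)} = R + R^{2} + R \left(21 + R^{2}\right)$ ($S{\left(R \right)} = \left(R^{2} + \left(1 + R^{2} - -20\right) R\right) + R = \left(R^{2} + \left(1 + R^{2} + 20\right) R\right) + R = \left(R^{2} + \left(21 + R^{2}\right) R\right) + R = \left(R^{2} + R \left(21 + R^{2}\right)\right) + R = R + R^{2} + R \left(21 + R^{2}\right)$)
$\left(\left(\frac{20}{S{\left(6 \right)}} + \frac{35}{43}\right) - 2\right) 14 = \left(\left(\frac{20}{6 \left(22 + 6 + 6^{2}\right)} + \frac{35}{43}\right) - 2\right) 14 = \left(\left(\frac{20}{6 \left(22 + 6 + 36\right)} + 35 \cdot \frac{1}{43}\right) - 2\right) 14 = \left(\left(\frac{20}{6 \cdot 64} + \frac{35}{43}\right) - 2\right) 14 = \left(\left(\frac{20}{384} + \frac{35}{43}\right) - 2\right) 14 = \left(\left(20 \cdot \frac{1}{384} + \frac{35}{43}\right) - 2\right) 14 = \left(\left(\frac{5}{96} + \frac{35}{43}\right) - 2\right) 14 = \left(\frac{3575}{4128} - 2\right) 14 = \left(- \frac{4681}{4128}\right) 14 = - \frac{32767}{2064}$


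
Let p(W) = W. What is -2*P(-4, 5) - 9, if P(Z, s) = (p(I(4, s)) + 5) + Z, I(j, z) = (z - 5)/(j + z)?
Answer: -11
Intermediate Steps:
I(j, z) = (-5 + z)/(j + z)
P(Z, s) = 5 + Z + (-5 + s)/(4 + s) (P(Z, s) = ((-5 + s)/(4 + s) + 5) + Z = (5 + (-5 + s)/(4 + s)) + Z = 5 + Z + (-5 + s)/(4 + s))
-2*P(-4, 5) - 9 = -2*(-5 + 5 + (4 + 5)*(5 - 4))/(4 + 5) - 9 = -2*(-5 + 5 + 9*1)/9 - 9 = -2*(-5 + 5 + 9)/9 - 9 = -2*9/9 - 9 = -2*1 - 9 = -2 - 9 = -11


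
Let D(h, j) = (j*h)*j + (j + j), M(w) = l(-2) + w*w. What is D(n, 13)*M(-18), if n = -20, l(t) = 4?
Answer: -1100112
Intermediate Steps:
M(w) = 4 + w² (M(w) = 4 + w*w = 4 + w²)
D(h, j) = 2*j + h*j² (D(h, j) = (h*j)*j + 2*j = h*j² + 2*j = 2*j + h*j²)
D(n, 13)*M(-18) = (13*(2 - 20*13))*(4 + (-18)²) = (13*(2 - 260))*(4 + 324) = (13*(-258))*328 = -3354*328 = -1100112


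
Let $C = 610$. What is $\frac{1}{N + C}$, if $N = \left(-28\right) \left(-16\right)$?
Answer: $\frac{1}{1058} \approx 0.00094518$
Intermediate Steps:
$N = 448$
$\frac{1}{N + C} = \frac{1}{448 + 610} = \frac{1}{1058}$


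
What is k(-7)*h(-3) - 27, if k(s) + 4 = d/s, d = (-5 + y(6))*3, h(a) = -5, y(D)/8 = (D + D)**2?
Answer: 17156/7 ≈ 2450.9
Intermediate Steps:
y(D) = 32*D**2 (y(D) = 8*(D + D)**2 = 8*(2*D)**2 = 8*(4*D**2) = 32*D**2)
d = 3441 (d = (-5 + 32*6**2)*3 = (-5 + 32*36)*3 = (-5 + 1152)*3 = 1147*3 = 3441)
k(s) = -4 + 3441/s
k(-7)*h(-3) - 27 = (-4 + 3441/(-7))*(-5) - 27 = (-4 + 3441*(-1/7))*(-5) - 27 = (-4 - 3441/7)*(-5) - 27 = -3469/7*(-5) - 27 = 17345/7 - 27 = 17156/7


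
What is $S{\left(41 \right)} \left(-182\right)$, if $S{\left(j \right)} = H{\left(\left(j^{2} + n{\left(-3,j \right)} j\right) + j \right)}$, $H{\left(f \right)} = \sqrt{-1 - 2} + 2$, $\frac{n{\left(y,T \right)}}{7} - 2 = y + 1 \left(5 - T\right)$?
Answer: $-364 - 182 i \sqrt{3} \approx -364.0 - 315.23 i$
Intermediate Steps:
$n{\left(y,T \right)} = 49 - 7 T + 7 y$ ($n{\left(y,T \right)} = 14 + 7 \left(y + 1 \left(5 - T\right)\right) = 14 + 7 \left(y - \left(-5 + T\right)\right) = 14 + 7 \left(5 + y - T\right) = 14 + \left(35 - 7 T + 7 y\right) = 49 - 7 T + 7 y$)
$H{\left(f \right)} = 2 + i \sqrt{3}$ ($H{\left(f \right)} = \sqrt{-3} + 2 = i \sqrt{3} + 2 = 2 + i \sqrt{3}$)
$S{\left(j \right)} = 2 + i \sqrt{3}$
$S{\left(41 \right)} \left(-182\right) = \left(2 + i \sqrt{3}\right) \left(-182\right) = -364 - 182 i \sqrt{3}$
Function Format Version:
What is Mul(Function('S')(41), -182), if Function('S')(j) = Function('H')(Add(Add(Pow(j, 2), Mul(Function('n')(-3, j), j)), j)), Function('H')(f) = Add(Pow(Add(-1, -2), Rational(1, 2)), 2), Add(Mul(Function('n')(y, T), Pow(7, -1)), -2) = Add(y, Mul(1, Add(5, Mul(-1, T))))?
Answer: Add(-364, Mul(-182, I, Pow(3, Rational(1, 2)))) ≈ Add(-364.00, Mul(-315.23, I))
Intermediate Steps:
Function('n')(y, T) = Add(49, Mul(-7, T), Mul(7, y)) (Function('n')(y, T) = Add(14, Mul(7, Add(y, Mul(1, Add(5, Mul(-1, T)))))) = Add(14, Mul(7, Add(y, Add(5, Mul(-1, T))))) = Add(14, Mul(7, Add(5, y, Mul(-1, T)))) = Add(14, Add(35, Mul(-7, T), Mul(7, y))) = Add(49, Mul(-7, T), Mul(7, y)))
Function('H')(f) = Add(2, Mul(I, Pow(3, Rational(1, 2)))) (Function('H')(f) = Add(Pow(-3, Rational(1, 2)), 2) = Add(Mul(I, Pow(3, Rational(1, 2))), 2) = Add(2, Mul(I, Pow(3, Rational(1, 2)))))
Function('S')(j) = Add(2, Mul(I, Pow(3, Rational(1, 2))))
Mul(Function('S')(41), -182) = Mul(Add(2, Mul(I, Pow(3, Rational(1, 2)))), -182) = Add(-364, Mul(-182, I, Pow(3, Rational(1, 2))))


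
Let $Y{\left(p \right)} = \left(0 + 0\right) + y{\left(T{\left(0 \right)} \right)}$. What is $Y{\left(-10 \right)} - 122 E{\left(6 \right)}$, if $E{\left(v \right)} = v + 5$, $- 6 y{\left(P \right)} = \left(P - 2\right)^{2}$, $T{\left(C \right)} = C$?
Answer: $- \frac{4028}{3} \approx -1342.7$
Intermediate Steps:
$y{\left(P \right)} = - \frac{\left(-2 + P\right)^{2}}{6}$ ($y{\left(P \right)} = - \frac{\left(P - 2\right)^{2}}{6} = - \frac{\left(-2 + P\right)^{2}}{6}$)
$E{\left(v \right)} = 5 + v$
$Y{\left(p \right)} = - \frac{2}{3}$ ($Y{\left(p \right)} = \left(0 + 0\right) - \frac{\left(-2 + 0\right)^{2}}{6} = 0 - \frac{\left(-2\right)^{2}}{6} = 0 - \frac{2}{3} = - \frac{2}{3}$)
$Y{\left(-10 \right)} - 122 E{\left(6 \right)} = - \frac{2}{3} - 122 \left(5 + 6\right) = - \frac{2}{3} - 1342 = - \frac{4028}{3}$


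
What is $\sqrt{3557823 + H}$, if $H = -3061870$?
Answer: $\sqrt{495953} \approx 704.24$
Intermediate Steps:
$\sqrt{3557823 + H} = \sqrt{3557823 - 3061870} = \sqrt{495953}$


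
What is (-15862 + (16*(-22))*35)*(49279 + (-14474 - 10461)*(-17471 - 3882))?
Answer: -15006529864788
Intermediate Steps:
(-15862 + (16*(-22))*35)*(49279 + (-14474 - 10461)*(-17471 - 3882)) = (-15862 - 352*35)*(49279 - 24935*(-21353)) = (-15862 - 12320)*(49279 + 532437055) = -28182*532486334 = -15006529864788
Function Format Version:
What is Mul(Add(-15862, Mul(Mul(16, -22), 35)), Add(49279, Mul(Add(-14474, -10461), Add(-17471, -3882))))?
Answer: -15006529864788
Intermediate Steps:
Mul(Add(-15862, Mul(Mul(16, -22), 35)), Add(49279, Mul(Add(-14474, -10461), Add(-17471, -3882)))) = Mul(Add(-15862, Mul(-352, 35)), Add(49279, Mul(-24935, -21353))) = Mul(Add(-15862, -12320), Add(49279, 532437055)) = Mul(-28182, 532486334) = -15006529864788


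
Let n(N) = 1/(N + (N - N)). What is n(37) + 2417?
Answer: 89430/37 ≈ 2417.0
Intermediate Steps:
n(N) = 1/N (n(N) = 1/(N + 0) = 1/N)
n(37) + 2417 = 1/37 + 2417 = 89430/37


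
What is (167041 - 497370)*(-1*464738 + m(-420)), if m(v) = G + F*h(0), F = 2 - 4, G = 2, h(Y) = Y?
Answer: 153515778144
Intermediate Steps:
F = -2
m(v) = 2 (m(v) = 2 - 2*0 = 2 + 0 = 2)
(167041 - 497370)*(-1*464738 + m(-420)) = (167041 - 497370)*(-1*464738 + 2) = -330329*(-464738 + 2) = -330329*(-464736) = 153515778144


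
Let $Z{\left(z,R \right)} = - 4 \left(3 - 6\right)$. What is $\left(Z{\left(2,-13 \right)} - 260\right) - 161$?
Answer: $-409$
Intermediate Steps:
$Z{\left(z,R \right)} = 12$ ($Z{\left(z,R \right)} = - 4 \left(3 - 6\right) = \left(-4\right) \left(-3\right) = 12$)
$\left(Z{\left(2,-13 \right)} - 260\right) - 161 = \left(12 - 260\right) - 161 = -248 - 161 = -409$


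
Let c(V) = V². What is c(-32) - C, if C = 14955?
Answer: -13931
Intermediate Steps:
c(-32) - C = (-32)² - 1*14955 = 1024 - 14955 = -13931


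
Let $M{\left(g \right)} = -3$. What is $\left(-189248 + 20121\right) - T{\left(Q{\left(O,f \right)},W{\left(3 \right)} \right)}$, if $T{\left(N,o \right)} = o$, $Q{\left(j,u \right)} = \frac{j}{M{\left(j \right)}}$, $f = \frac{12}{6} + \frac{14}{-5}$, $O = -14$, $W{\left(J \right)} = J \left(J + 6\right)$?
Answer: $-169154$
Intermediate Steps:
$W{\left(J \right)} = J \left(6 + J\right)$
$f = - \frac{4}{5}$ ($f = 12 \cdot \frac{1}{6} + 14 \left(- \frac{1}{5}\right) = 2 - \frac{14}{5} = - \frac{4}{5} \approx -0.8$)
$Q{\left(j,u \right)} = - \frac{j}{3}$ ($Q{\left(j,u \right)} = \frac{j}{-3} = j \left(- \frac{1}{3}\right) = - \frac{j}{3}$)
$\left(-189248 + 20121\right) - T{\left(Q{\left(O,f \right)},W{\left(3 \right)} \right)} = \left(-189248 + 20121\right) - 3 \left(6 + 3\right) = -169127 - 3 \cdot 9 = -169127 - 27 = -169154$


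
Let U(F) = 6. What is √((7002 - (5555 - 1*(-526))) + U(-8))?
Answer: 3*√103 ≈ 30.447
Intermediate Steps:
√((7002 - (5555 - 1*(-526))) + U(-8)) = √((7002 - (5555 - 1*(-526))) + 6) = √((7002 - (5555 + 526)) + 6) = √((7002 - 1*6081) + 6) = √((7002 - 6081) + 6) = √(921 + 6) = √927 = 3*√103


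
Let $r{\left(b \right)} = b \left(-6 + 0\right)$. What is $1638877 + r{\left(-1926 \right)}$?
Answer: $1650433$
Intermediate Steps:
$r{\left(b \right)} = - 6 b$ ($r{\left(b \right)} = b \left(-6\right) = - 6 b$)
$1638877 + r{\left(-1926 \right)} = 1638877 - -11556 = 1638877 + 11556 = 1650433$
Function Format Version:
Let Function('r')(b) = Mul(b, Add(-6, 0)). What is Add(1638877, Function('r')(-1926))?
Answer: 1650433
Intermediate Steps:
Function('r')(b) = Mul(-6, b) (Function('r')(b) = Mul(b, -6) = Mul(-6, b))
Add(1638877, Function('r')(-1926)) = Add(1638877, Mul(-6, -1926)) = Add(1638877, 11556) = 1650433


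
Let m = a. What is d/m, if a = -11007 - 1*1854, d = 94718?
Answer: -94718/12861 ≈ -7.3647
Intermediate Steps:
a = -12861 (a = -11007 - 1854 = -12861)
m = -12861
d/m = 94718/(-12861) = 94718*(-1/12861) = -94718/12861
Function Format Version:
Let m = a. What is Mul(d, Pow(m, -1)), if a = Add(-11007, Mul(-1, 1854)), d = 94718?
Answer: Rational(-94718, 12861) ≈ -7.3647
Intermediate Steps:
a = -12861 (a = Add(-11007, -1854) = -12861)
m = -12861
Mul(d, Pow(m, -1)) = Mul(94718, Pow(-12861, -1)) = Mul(94718, Rational(-1, 12861)) = Rational(-94718, 12861)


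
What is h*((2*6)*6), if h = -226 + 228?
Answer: 144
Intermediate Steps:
h = 2
h*((2*6)*6) = 2*((2*6)*6) = 2*(12*6) = 2*72 = 144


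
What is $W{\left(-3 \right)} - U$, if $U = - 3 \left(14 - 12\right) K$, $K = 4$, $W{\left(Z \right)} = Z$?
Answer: $21$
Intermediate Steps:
$U = -24$ ($U = - 3 \left(14 - 12\right) 4 = \left(-3\right) 2 \cdot 4 = \left(-6\right) 4 = -24$)
$W{\left(-3 \right)} - U = -3 - -24 = -3 + 24 = 21$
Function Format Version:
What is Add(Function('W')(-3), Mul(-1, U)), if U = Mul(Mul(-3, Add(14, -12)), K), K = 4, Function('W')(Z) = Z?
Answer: 21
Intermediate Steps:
U = -24 (U = Mul(Mul(-3, Add(14, -12)), 4) = Mul(Mul(-3, 2), 4) = Mul(-6, 4) = -24)
Add(Function('W')(-3), Mul(-1, U)) = Add(-3, Mul(-1, -24)) = Add(-3, 24) = 21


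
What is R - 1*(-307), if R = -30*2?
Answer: 247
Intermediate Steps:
R = -60
R - 1*(-307) = -60 - 1*(-307) = -60 + 307 = 247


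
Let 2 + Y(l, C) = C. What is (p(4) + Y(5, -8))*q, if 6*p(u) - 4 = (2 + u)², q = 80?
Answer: -800/3 ≈ -266.67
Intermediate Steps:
p(u) = ⅔ + (2 + u)²/6
Y(l, C) = -2 + C
(p(4) + Y(5, -8))*q = ((⅔ + (2 + 4)²/6) + (-2 - 8))*80 = ((⅔ + (⅙)*6²) - 10)*80 = ((⅔ + (⅙)*36) - 10)*80 = ((⅔ + 6) - 10)*80 = (20/3 - 10)*80 = -10/3*80 = -800/3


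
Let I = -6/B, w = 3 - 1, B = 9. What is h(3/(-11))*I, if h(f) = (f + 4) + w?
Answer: -42/11 ≈ -3.8182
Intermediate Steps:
w = 2
h(f) = 6 + f (h(f) = (f + 4) + 2 = (4 + f) + 2 = 6 + f)
I = -2/3 (I = -6/9 = -6*1/9 = -2/3 ≈ -0.66667)
h(3/(-11))*I = (6 + 3/(-11))*(-2/3) = (6 + 3*(-1/11))*(-2/3) = (6 - 3/11)*(-2/3) = (63/11)*(-2/3) = -42/11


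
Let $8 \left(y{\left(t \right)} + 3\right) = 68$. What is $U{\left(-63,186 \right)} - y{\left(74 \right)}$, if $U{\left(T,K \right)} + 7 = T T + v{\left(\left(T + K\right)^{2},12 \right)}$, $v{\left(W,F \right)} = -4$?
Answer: $\frac{7905}{2} \approx 3952.5$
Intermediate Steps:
$y{\left(t \right)} = \frac{11}{2}$ ($y{\left(t \right)} = -3 + \frac{1}{8} \cdot 68 = -3 + \frac{17}{2} = \frac{11}{2}$)
$U{\left(T,K \right)} = -11 + T^{2}$ ($U{\left(T,K \right)} = -7 + \left(T T - 4\right) = -7 + \left(T^{2} - 4\right) = -7 + \left(-4 + T^{2}\right) = -11 + T^{2}$)
$U{\left(-63,186 \right)} - y{\left(74 \right)} = \left(-11 + \left(-63\right)^{2}\right) - \frac{11}{2} = \left(-11 + 3969\right) - \frac{11}{2} = 3958 - \frac{11}{2} = \frac{7905}{2}$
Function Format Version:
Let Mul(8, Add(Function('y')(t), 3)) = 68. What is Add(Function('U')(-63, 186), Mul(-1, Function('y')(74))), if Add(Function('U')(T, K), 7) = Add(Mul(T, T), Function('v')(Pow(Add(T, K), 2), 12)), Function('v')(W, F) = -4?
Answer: Rational(7905, 2) ≈ 3952.5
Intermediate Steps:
Function('y')(t) = Rational(11, 2) (Function('y')(t) = Add(-3, Mul(Rational(1, 8), 68)) = Add(-3, Rational(17, 2)) = Rational(11, 2))
Function('U')(T, K) = Add(-11, Pow(T, 2)) (Function('U')(T, K) = Add(-7, Add(Mul(T, T), -4)) = Add(-7, Add(Pow(T, 2), -4)) = Add(-7, Add(-4, Pow(T, 2))) = Add(-11, Pow(T, 2)))
Add(Function('U')(-63, 186), Mul(-1, Function('y')(74))) = Add(Add(-11, Pow(-63, 2)), Mul(-1, Rational(11, 2))) = Add(Add(-11, 3969), Rational(-11, 2)) = Add(3958, Rational(-11, 2)) = Rational(7905, 2)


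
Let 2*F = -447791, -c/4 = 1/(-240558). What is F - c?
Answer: -53859853693/240558 ≈ -2.2390e+5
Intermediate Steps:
c = 2/120279 (c = -4/(-240558) = -4*(-1/240558) = 2/120279 ≈ 1.6628e-5)
F = -447791/2 (F = (½)*(-447791) = -447791/2 ≈ -2.2390e+5)
F - c = -447791/2 - 1*2/120279 = -447791/2 - 2/120279 = -53859853693/240558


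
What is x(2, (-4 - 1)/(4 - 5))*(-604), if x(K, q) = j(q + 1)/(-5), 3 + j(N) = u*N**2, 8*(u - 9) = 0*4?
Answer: 193884/5 ≈ 38777.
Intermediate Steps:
u = 9 (u = 9 + (0*4)/8 = 9 + (1/8)*0 = 9 + 0 = 9)
j(N) = -3 + 9*N**2
x(K, q) = 3/5 - 9*(1 + q)**2/5 (x(K, q) = (-3 + 9*(q + 1)**2)/(-5) = (-3 + 9*(1 + q)**2)*(-1/5) = 3/5 - 9*(1 + q)**2/5)
x(2, (-4 - 1)/(4 - 5))*(-604) = (3/5 - 9*(1 + (-4 - 1)/(4 - 5))**2/5)*(-604) = (3/5 - 9*(1 - 5/(-1))**2/5)*(-604) = (3/5 - 9*(1 - 5*(-1))**2/5)*(-604) = (3/5 - 9*(1 + 5)**2/5)*(-604) = (3/5 - 9/5*6**2)*(-604) = (3/5 - 9/5*36)*(-604) = (3/5 - 324/5)*(-604) = -321/5*(-604) = 193884/5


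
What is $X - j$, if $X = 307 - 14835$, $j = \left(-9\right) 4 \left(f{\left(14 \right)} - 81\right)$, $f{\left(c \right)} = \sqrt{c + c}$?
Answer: $-17444 + 72 \sqrt{7} \approx -17254.0$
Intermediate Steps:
$f{\left(c \right)} = \sqrt{2} \sqrt{c}$ ($f{\left(c \right)} = \sqrt{2 c} = \sqrt{2} \sqrt{c}$)
$j = 2916 - 72 \sqrt{7}$ ($j = \left(-9\right) 4 \left(\sqrt{2} \sqrt{14} - 81\right) = - 36 \left(2 \sqrt{7} - 81\right) = - 36 \left(-81 + 2 \sqrt{7}\right) = 2916 - 72 \sqrt{7} \approx 2725.5$)
$X = -14528$ ($X = 307 - 14835 = -14528$)
$X - j = -14528 - \left(2916 - 72 \sqrt{7}\right) = -17444 + 72 \sqrt{7}$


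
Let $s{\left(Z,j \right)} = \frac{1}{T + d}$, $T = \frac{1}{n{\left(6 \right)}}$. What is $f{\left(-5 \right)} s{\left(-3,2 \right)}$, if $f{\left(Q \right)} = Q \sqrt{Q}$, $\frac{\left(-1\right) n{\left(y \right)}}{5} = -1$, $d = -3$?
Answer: $\frac{25 i \sqrt{5}}{14} \approx 3.993 i$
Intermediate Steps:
$n{\left(y \right)} = 5$ ($n{\left(y \right)} = \left(-5\right) \left(-1\right) = 5$)
$T = \frac{1}{5} \approx 0.2$
$f{\left(Q \right)} = Q^{\frac{3}{2}}$
$s{\left(Z,j \right)} = - \frac{5}{14}$ ($s{\left(Z,j \right)} = \frac{1}{\frac{1}{5} - 3} = \frac{1}{- \frac{14}{5}} = - \frac{5}{14}$)
$f{\left(-5 \right)} s{\left(-3,2 \right)} = \left(-5\right)^{\frac{3}{2}} \left(- \frac{5}{14}\right) = - 5 i \sqrt{5} \left(- \frac{5}{14}\right) = \frac{25 i \sqrt{5}}{14}$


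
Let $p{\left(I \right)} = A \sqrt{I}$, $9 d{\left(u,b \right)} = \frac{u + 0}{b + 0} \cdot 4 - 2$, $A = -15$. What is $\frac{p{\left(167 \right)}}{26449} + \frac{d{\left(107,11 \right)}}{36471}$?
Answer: $\frac{406}{3610629} - \frac{15 \sqrt{167}}{26449} \approx -0.0072165$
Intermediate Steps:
$d{\left(u,b \right)} = - \frac{2}{9} + \frac{4 u}{9 b}$ ($d{\left(u,b \right)} = \frac{\frac{u + 0}{b + 0} \cdot 4 - 2}{9} = \frac{\frac{u}{b} 4 - 2}{9} = \frac{\frac{4 u}{b} - 2}{9} = \frac{-2 + \frac{4 u}{b}}{9} = - \frac{2}{9} + \frac{4 u}{9 b}$)
$p{\left(I \right)} = - 15 \sqrt{I}$
$\frac{p{\left(167 \right)}}{26449} + \frac{d{\left(107,11 \right)}}{36471} = \frac{\left(-15\right) \sqrt{167}}{26449} + \frac{\frac{2}{9} \cdot \frac{1}{11} \left(\left(-1\right) 11 + 2 \cdot 107\right)}{36471} = - 15 \sqrt{167} \cdot \frac{1}{26449} + \frac{2}{9} \cdot \frac{1}{11} \left(-11 + 214\right) \frac{1}{36471} = - \frac{15 \sqrt{167}}{26449} + \frac{2}{9} \cdot \frac{1}{11} \cdot 203 \cdot \frac{1}{36471} = - \frac{15 \sqrt{167}}{26449} + \frac{406}{99} \cdot \frac{1}{36471} = - \frac{15 \sqrt{167}}{26449} + \frac{406}{3610629} = \frac{406}{3610629} - \frac{15 \sqrt{167}}{26449}$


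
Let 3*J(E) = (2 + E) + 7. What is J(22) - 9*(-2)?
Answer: 85/3 ≈ 28.333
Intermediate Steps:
J(E) = 3 + E/3 (J(E) = ((2 + E) + 7)/3 = (9 + E)/3 = 3 + E/3)
J(22) - 9*(-2) = (3 + (⅓)*22) - 9*(-2) = (3 + 22/3) - 1*(-18) = 31/3 + 18 = 85/3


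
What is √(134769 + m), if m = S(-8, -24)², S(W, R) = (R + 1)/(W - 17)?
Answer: √84231154/25 ≈ 367.11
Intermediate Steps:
S(W, R) = (1 + R)/(-17 + W)
m = 529/625 (m = ((1 - 24)/(-17 - 8))² = (-23/(-25))² = (-1/25*(-23))² = (23/25)² = 529/625 ≈ 0.84640)
√(134769 + m) = √(134769 + 529/625) = √(84231154/625) = √84231154/25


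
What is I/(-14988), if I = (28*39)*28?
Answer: -2548/1249 ≈ -2.0400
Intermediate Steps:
I = 30576 (I = 1092*28 = 30576)
I/(-14988) = 30576/(-14988) = 30576*(-1/14988) = -2548/1249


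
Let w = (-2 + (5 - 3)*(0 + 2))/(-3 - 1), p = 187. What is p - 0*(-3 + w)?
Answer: 187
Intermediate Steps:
w = -1/2 (w = (-2 + 2*2)/(-4) = (-2 + 4)*(-1/4) = 2*(-1/4) = -1/2 ≈ -0.50000)
p - 0*(-3 + w) = 187 - 0*(-3 - 1/2) = 187 - 0*(-7)/2 = 187 - 1*0 = 187 + 0 = 187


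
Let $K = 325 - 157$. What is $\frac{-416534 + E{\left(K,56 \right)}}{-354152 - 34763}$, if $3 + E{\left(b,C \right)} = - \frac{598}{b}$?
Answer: $\frac{34989407}{32668860} \approx 1.071$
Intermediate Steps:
$K = 168$
$E{\left(b,C \right)} = -3 - \frac{598}{b}$
$\frac{-416534 + E{\left(K,56 \right)}}{-354152 - 34763} = \frac{-416534 - \left(3 + \frac{598}{168}\right)}{-354152 - 34763} = \frac{-416534 - \frac{551}{84}}{-388915} = \left(-416534 - \frac{551}{84}\right) \left(- \frac{1}{388915}\right) = \left(- \frac{34989407}{84}\right) \left(- \frac{1}{388915}\right) = \frac{34989407}{32668860}$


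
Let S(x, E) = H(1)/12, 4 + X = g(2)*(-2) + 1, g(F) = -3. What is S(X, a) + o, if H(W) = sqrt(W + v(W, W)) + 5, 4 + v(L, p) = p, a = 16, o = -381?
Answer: -4567/12 + I*sqrt(2)/12 ≈ -380.58 + 0.11785*I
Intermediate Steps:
v(L, p) = -4 + p
H(W) = 5 + sqrt(-4 + 2*W) (H(W) = sqrt(W + (-4 + W)) + 5 = sqrt(-4 + 2*W) + 5 = 5 + sqrt(-4 + 2*W))
X = 3 (X = -4 + (-3*(-2) + 1) = -4 + (6 + 1) = -4 + 7 = 3)
S(x, E) = 5/12 + I*sqrt(2)/12 (S(x, E) = (5 + sqrt(-4 + 2*1))/12 = (5 + sqrt(-4 + 2))*(1/12) = (5 + sqrt(-2))*(1/12) = (5 + I*sqrt(2))*(1/12) = 5/12 + I*sqrt(2)/12)
S(X, a) + o = (5/12 + I*sqrt(2)/12) - 381 = -4567/12 + I*sqrt(2)/12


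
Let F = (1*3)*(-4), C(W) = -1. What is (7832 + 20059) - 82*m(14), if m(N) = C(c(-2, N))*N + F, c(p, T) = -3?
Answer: 30023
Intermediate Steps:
F = -12 (F = 3*(-4) = -12)
m(N) = -12 - N (m(N) = -N - 12 = -12 - N)
(7832 + 20059) - 82*m(14) = (7832 + 20059) - 82*(-12 - 1*14) = 27891 - 82*(-12 - 14) = 27891 - 82*(-26) = 27891 + 2132 = 30023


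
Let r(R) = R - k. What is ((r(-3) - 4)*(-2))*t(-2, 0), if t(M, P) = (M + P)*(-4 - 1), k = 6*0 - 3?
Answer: 80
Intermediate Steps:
k = -3 (k = 0 - 3 = -3)
r(R) = 3 + R (r(R) = R - 1*(-3) = R + 3 = 3 + R)
t(M, P) = -5*M - 5*P (t(M, P) = (M + P)*(-5) = -5*M - 5*P)
((r(-3) - 4)*(-2))*t(-2, 0) = (((3 - 3) - 4)*(-2))*(-5*(-2) - 5*0) = ((0 - 4)*(-2))*(10 + 0) = -4*(-2)*10 = 8*10 = 80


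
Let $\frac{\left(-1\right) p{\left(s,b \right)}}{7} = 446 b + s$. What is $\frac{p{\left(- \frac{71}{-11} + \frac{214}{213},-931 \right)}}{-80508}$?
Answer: $- \frac{6809999287}{188630244} \approx -36.102$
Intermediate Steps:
$p{\left(s,b \right)} = - 3122 b - 7 s$ ($p{\left(s,b \right)} = - 7 \left(446 b + s\right) = - 7 \left(s + 446 b\right) = - 3122 b - 7 s$)
$\frac{p{\left(- \frac{71}{-11} + \frac{214}{213},-931 \right)}}{-80508} = \frac{\left(-3122\right) \left(-931\right) - 7 \left(- \frac{71}{-11} + \frac{214}{213}\right)}{-80508} = \left(2906582 - 7 \left(\left(-71\right) \left(- \frac{1}{11}\right) + 214 \cdot \frac{1}{213}\right)\right) \left(- \frac{1}{80508}\right) = \left(2906582 - 7 \left(\frac{71}{11} + \frac{214}{213}\right)\right) \left(- \frac{1}{80508}\right) = \left(2906582 - \frac{122339}{2343}\right) \left(- \frac{1}{80508}\right) = \frac{6809999287}{2343} \left(- \frac{1}{80508}\right) = - \frac{6809999287}{188630244}$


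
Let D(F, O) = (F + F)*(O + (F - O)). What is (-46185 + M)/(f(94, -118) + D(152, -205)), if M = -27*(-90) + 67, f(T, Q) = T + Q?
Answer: -5461/5773 ≈ -0.94596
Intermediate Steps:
D(F, O) = 2*F**2 (D(F, O) = (2*F)*F = 2*F**2)
f(T, Q) = Q + T
M = 2497 (M = 2430 + 67 = 2497)
(-46185 + M)/(f(94, -118) + D(152, -205)) = (-46185 + 2497)/((-118 + 94) + 2*152**2) = -43688/(-24 + 2*23104) = -43688/(-24 + 46208) = -43688/46184 = -43688*1/46184 = -5461/5773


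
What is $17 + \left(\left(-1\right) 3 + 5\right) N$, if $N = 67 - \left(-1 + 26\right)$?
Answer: $101$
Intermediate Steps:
$N = 42$ ($N = 67 - 25 = 42$)
$17 + \left(\left(-1\right) 3 + 5\right) N = 17 + \left(\left(-1\right) 3 + 5\right) 42 = 17 + \left(-3 + 5\right) 42 = 17 + 2 \cdot 42 = 17 + 84 = 101$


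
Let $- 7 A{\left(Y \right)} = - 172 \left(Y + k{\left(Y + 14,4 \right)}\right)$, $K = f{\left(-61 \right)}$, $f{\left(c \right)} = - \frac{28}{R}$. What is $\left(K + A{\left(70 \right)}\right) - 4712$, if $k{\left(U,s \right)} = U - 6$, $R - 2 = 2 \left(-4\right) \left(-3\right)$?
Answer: $- \frac{97962}{91} \approx -1076.5$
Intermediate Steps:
$R = 26$ ($R = 2 + 2 \left(-4\right) \left(-3\right) = 2 - -24 = 2 + 24 = 26$)
$k{\left(U,s \right)} = -6 + U$
$f{\left(c \right)} = - \frac{14}{13}$ ($f{\left(c \right)} = - \frac{28}{26} = \left(-28\right) \frac{1}{26} = - \frac{14}{13}$)
$K = - \frac{14}{13} \approx -1.0769$
$A{\left(Y \right)} = \frac{1376}{7} + \frac{344 Y}{7}$ ($A{\left(Y \right)} = - \frac{\left(-172\right) \left(Y + \left(-6 + \left(Y + 14\right)\right)\right)}{7} = - \frac{\left(-172\right) \left(Y + \left(-6 + \left(14 + Y\right)\right)\right)}{7} = - \frac{\left(-172\right) \left(Y + \left(8 + Y\right)\right)}{7} = - \frac{\left(-172\right) \left(8 + 2 Y\right)}{7} = - \frac{-1376 - 344 Y}{7} = \frac{1376}{7} + \frac{344 Y}{7}$)
$\left(K + A{\left(70 \right)}\right) - 4712 = \left(- \frac{14}{13} + \left(\frac{1376}{7} + \frac{344}{7} \cdot 70\right)\right) - 4712 = \left(- \frac{14}{13} + \left(\frac{1376}{7} + 3440\right)\right) - 4712 = \left(- \frac{14}{13} + \frac{25456}{7}\right) - 4712 = \frac{330830}{91} - 4712 = - \frac{97962}{91}$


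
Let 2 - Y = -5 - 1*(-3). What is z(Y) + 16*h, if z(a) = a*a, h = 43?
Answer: 704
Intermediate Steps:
Y = 4 (Y = 2 - (-5 - 1*(-3)) = 2 - (-5 + 3) = 2 - 1*(-2) = 2 + 2 = 4)
z(a) = a²
z(Y) + 16*h = 4² + 16*43 = 16 + 688 = 704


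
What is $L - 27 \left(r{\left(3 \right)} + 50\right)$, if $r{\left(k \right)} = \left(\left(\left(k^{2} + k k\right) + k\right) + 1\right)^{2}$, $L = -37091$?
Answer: $-51509$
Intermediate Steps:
$r{\left(k \right)} = \left(1 + k + 2 k^{2}\right)^{2}$ ($r{\left(k \right)} = \left(\left(\left(k^{2} + k^{2}\right) + k\right) + 1\right)^{2} = \left(\left(2 k^{2} + k\right) + 1\right)^{2} = \left(\left(k + 2 k^{2}\right) + 1\right)^{2} = \left(1 + k + 2 k^{2}\right)^{2}$)
$L - 27 \left(r{\left(3 \right)} + 50\right) = -37091 - 27 \left(\left(1 + 3 + 2 \cdot 3^{2}\right)^{2} + 50\right) = -37091 - 27 \left(\left(1 + 3 + 2 \cdot 9\right)^{2} + 50\right) = -37091 - 27 \left(\left(1 + 3 + 18\right)^{2} + 50\right) = -37091 - 27 \left(22^{2} + 50\right) = -37091 - 27 \left(484 + 50\right) = -37091 - 14418 = -51509$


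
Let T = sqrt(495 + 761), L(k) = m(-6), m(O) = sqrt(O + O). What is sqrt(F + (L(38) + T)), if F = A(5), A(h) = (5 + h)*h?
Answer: sqrt(50 + 2*sqrt(314) + 2*I*sqrt(3)) ≈ 9.2453 + 0.1873*I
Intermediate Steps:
m(O) = sqrt(2)*sqrt(O) (m(O) = sqrt(2*O) = sqrt(2)*sqrt(O))
L(k) = 2*I*sqrt(3) (L(k) = sqrt(2)*sqrt(-6) = sqrt(2)*(I*sqrt(6)) = 2*I*sqrt(3))
T = 2*sqrt(314) (T = sqrt(1256) = 2*sqrt(314) ≈ 35.440)
A(h) = h*(5 + h)
F = 50 (F = 5*(5 + 5) = 5*10 = 50)
sqrt(F + (L(38) + T)) = sqrt(50 + (2*I*sqrt(3) + 2*sqrt(314))) = sqrt(50 + (2*sqrt(314) + 2*I*sqrt(3))) = sqrt(50 + 2*sqrt(314) + 2*I*sqrt(3))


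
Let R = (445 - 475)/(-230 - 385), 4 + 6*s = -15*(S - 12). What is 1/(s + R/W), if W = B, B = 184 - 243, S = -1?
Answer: 14514/462017 ≈ 0.031414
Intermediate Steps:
B = -59
s = 191/6 (s = -⅔ + (-15*(-1 - 12))/6 = -⅔ + (-15*(-13))/6 = -⅔ + (⅙)*195 = -⅔ + 65/2 = 191/6 ≈ 31.833)
W = -59
R = 2/41 (R = -30/(-615) = -30*(-1/615) = 2/41 ≈ 0.048781)
1/(s + R/W) = 1/(191/6 + (2/41)/(-59)) = 1/(191/6 + (2/41)*(-1/59)) = 1/(191/6 - 2/2419) = 1/(462017/14514) = 14514/462017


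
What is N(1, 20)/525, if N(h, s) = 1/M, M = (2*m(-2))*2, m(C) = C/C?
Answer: 1/2100 ≈ 0.00047619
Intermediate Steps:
m(C) = 1
M = 4 (M = (2*1)*2 = 2*2 = 4)
N(h, s) = ¼ (N(h, s) = 1/4 = ¼)
N(1, 20)/525 = (¼)/525 = (¼)*(1/525) = 1/2100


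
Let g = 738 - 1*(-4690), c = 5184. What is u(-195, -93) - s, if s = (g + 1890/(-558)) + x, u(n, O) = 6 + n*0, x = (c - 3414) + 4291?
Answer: -355868/31 ≈ -11480.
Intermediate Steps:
g = 5428 (g = 738 + 4690 = 5428)
x = 6061 (x = (5184 - 3414) + 4291 = 1770 + 4291 = 6061)
u(n, O) = 6 (u(n, O) = 6 + 0 = 6)
s = 356054/31 (s = (5428 + 1890/(-558)) + 6061 = (5428 + 1890*(-1/558)) + 6061 = (5428 - 105/31) + 6061 = 168163/31 + 6061 = 356054/31 ≈ 11486.)
u(-195, -93) - s = 6 - 1*356054/31 = 6 - 356054/31 = -355868/31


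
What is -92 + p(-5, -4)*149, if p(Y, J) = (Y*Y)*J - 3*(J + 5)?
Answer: -15439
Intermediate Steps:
p(Y, J) = -15 - 3*J + J*Y**2 (p(Y, J) = Y**2*J - 3*(5 + J) = J*Y**2 + (-15 - 3*J) = -15 - 3*J + J*Y**2)
-92 + p(-5, -4)*149 = -92 + (-15 - 3*(-4) - 4*(-5)**2)*149 = -92 + (-15 + 12 - 4*25)*149 = -92 + (-15 + 12 - 100)*149 = -92 - 103*149 = -92 - 15347 = -15439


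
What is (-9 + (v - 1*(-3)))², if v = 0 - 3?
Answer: 81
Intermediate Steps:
v = -3
(-9 + (v - 1*(-3)))² = (-9 + (-3 - 1*(-3)))² = (-9 + (-3 + 3))² = (-9 + 0)² = (-9)² = 81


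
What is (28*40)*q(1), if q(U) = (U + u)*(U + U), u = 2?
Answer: 6720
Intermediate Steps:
q(U) = 2*U*(2 + U) (q(U) = (U + 2)*(U + U) = (2 + U)*(2*U) = 2*U*(2 + U))
(28*40)*q(1) = (28*40)*(2*1*(2 + 1)) = 1120*(2*1*3) = 1120*6 = 6720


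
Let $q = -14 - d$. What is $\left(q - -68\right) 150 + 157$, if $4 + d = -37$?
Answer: $14407$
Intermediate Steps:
$d = -41$ ($d = -4 - 37 = -41$)
$q = 27$ ($q = -14 - -41 = -14 + 41 = 27$)
$\left(q - -68\right) 150 + 157 = \left(27 - -68\right) 150 + 157 = \left(27 + 68\right) 150 + 157 = 95 \cdot 150 + 157 = 14250 + 157 = 14407$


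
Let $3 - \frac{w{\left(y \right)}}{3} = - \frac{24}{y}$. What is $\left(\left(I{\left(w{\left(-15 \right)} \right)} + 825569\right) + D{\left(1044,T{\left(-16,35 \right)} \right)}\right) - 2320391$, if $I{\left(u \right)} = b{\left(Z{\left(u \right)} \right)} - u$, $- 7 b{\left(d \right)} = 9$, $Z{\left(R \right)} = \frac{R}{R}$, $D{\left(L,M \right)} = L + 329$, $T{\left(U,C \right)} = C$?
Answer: $- \frac{52270907}{35} \approx -1.4935 \cdot 10^{6}$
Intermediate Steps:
$D{\left(L,M \right)} = 329 + L$
$Z{\left(R \right)} = 1$
$w{\left(y \right)} = 9 + \frac{72}{y}$ ($w{\left(y \right)} = 9 - 3 \left(- \frac{24}{y}\right) = 9 + \frac{72}{y}$)
$b{\left(d \right)} = - \frac{9}{7}$ ($b{\left(d \right)} = \left(- \frac{1}{7}\right) 9 = - \frac{9}{7}$)
$I{\left(u \right)} = - \frac{9}{7} - u$
$\left(\left(I{\left(w{\left(-15 \right)} \right)} + 825569\right) + D{\left(1044,T{\left(-16,35 \right)} \right)}\right) - 2320391 = \left(\left(\left(- \frac{9}{7} - \left(9 + \frac{72}{-15}\right)\right) + 825569\right) + \left(329 + 1044\right)\right) - 2320391 = \left(\left(\left(- \frac{9}{7} - \left(9 + 72 \left(- \frac{1}{15}\right)\right)\right) + 825569\right) + 1373\right) - 2320391 = \left(\left(\left(- \frac{9}{7} - \left(9 - \frac{24}{5}\right)\right) + 825569\right) + 1373\right) - 2320391 = \left(\left(\left(- \frac{9}{7} - \frac{21}{5}\right) + 825569\right) + 1373\right) - 2320391 = \left(\left(- \frac{192}{35} + 825569\right) + 1373\right) - 2320391 = \left(\frac{28894723}{35} + 1373\right) - 2320391 = \frac{28942778}{35} - 2320391 = - \frac{52270907}{35}$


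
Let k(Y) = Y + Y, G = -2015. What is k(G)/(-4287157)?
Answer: 4030/4287157 ≈ 0.00094002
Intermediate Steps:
k(Y) = 2*Y
k(G)/(-4287157) = (2*(-2015))/(-4287157) = -4030*(-1/4287157) = 4030/4287157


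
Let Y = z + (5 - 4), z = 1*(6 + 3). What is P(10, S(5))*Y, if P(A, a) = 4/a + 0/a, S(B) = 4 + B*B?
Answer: 40/29 ≈ 1.3793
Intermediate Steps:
z = 9 (z = 1*9 = 9)
S(B) = 4 + B**2
Y = 10 (Y = 9 + (5 - 4) = 9 + 1 = 10)
P(A, a) = 4/a (P(A, a) = 4/a + 0 = 4/a)
P(10, S(5))*Y = (4/(4 + 5**2))*10 = (4/(4 + 25))*10 = (4/29)*10 = 40/29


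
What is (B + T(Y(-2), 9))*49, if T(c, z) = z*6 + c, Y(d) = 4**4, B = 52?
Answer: 17738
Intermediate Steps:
Y(d) = 256
T(c, z) = c + 6*z (T(c, z) = 6*z + c = c + 6*z)
(B + T(Y(-2), 9))*49 = (52 + (256 + 6*9))*49 = (52 + (256 + 54))*49 = (52 + 310)*49 = 362*49 = 17738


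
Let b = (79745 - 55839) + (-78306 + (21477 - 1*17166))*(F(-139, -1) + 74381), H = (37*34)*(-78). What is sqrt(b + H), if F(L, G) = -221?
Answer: 7*I*sqrt(111990682) ≈ 74078.0*I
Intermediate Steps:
H = -98124 (H = 1258*(-78) = -98124)
b = -5487445294 (b = (79745 - 55839) + (-78306 + (21477 - 1*17166))*(-221 + 74381) = 23906 + (-78306 + (21477 - 17166))*74160 = 23906 + (-78306 + 4311)*74160 = 23906 - 73995*74160 = 23906 - 5487469200 = -5487445294)
sqrt(b + H) = sqrt(-5487445294 - 98124) = sqrt(-5487543418) = 7*I*sqrt(111990682)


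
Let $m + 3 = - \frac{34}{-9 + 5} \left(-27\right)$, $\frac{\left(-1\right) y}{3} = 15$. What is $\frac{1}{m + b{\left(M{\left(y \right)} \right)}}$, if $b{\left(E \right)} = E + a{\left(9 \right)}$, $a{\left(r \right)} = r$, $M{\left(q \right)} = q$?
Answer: $- \frac{2}{537} \approx -0.0037244$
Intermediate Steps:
$y = -45$ ($y = \left(-3\right) 15 = -45$)
$m = - \frac{465}{2}$ ($m = -3 + - \frac{34}{-9 + 5} \left(-27\right) = -3 + - \frac{34}{-4} \left(-27\right) = -3 + \left(-34\right) \left(- \frac{1}{4}\right) \left(-27\right) = -3 + \frac{17}{2} \left(-27\right) = -3 - \frac{459}{2} = - \frac{465}{2} \approx -232.5$)
$b{\left(E \right)} = 9 + E$ ($b{\left(E \right)} = E + 9 = 9 + E$)
$\frac{1}{m + b{\left(M{\left(y \right)} \right)}} = \frac{1}{- \frac{465}{2} + \left(9 - 45\right)} = \frac{1}{- \frac{465}{2} - 36} = \frac{1}{- \frac{537}{2}} = - \frac{2}{537}$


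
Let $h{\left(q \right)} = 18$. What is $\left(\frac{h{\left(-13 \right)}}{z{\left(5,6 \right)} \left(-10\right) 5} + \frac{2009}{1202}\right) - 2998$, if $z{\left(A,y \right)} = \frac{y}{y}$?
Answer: $- \frac{90050493}{30050} \approx -2996.7$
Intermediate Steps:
$z{\left(A,y \right)} = 1$
$\left(\frac{h{\left(-13 \right)}}{z{\left(5,6 \right)} \left(-10\right) 5} + \frac{2009}{1202}\right) - 2998 = \left(\frac{18}{1 \left(-10\right) 5} + \frac{2009}{1202}\right) - 2998 = \left(\frac{18}{\left(-10\right) 5} + 2009 \cdot \frac{1}{1202}\right) - 2998 = \left(\frac{18}{-50} + \frac{2009}{1202}\right) - 2998 = \left(18 \left(- \frac{1}{50}\right) + \frac{2009}{1202}\right) - 2998 = \left(- \frac{9}{25} + \frac{2009}{1202}\right) - 2998 = \frac{39407}{30050} - 2998 = - \frac{90050493}{30050}$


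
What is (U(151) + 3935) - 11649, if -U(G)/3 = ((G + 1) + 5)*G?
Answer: -78835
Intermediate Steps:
U(G) = -3*G*(6 + G) (U(G) = -3*((G + 1) + 5)*G = -3*((1 + G) + 5)*G = -3*(6 + G)*G = -3*G*(6 + G))
(U(151) + 3935) - 11649 = (-3*151*(6 + 151) + 3935) - 11649 = (-3*151*157 + 3935) - 11649 = (-71121 + 3935) - 11649 = -67186 - 11649 = -78835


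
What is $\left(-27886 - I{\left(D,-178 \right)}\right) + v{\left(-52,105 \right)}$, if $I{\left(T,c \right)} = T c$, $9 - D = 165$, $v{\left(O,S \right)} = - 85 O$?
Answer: $-51234$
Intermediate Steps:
$D = -156$ ($D = 9 - 165 = -156$)
$\left(-27886 - I{\left(D,-178 \right)}\right) + v{\left(-52,105 \right)} = \left(-27886 - \left(-156\right) \left(-178\right)\right) - -4420 = \left(-27886 - 27768\right) + 4420 = -55654 + 4420 = -51234$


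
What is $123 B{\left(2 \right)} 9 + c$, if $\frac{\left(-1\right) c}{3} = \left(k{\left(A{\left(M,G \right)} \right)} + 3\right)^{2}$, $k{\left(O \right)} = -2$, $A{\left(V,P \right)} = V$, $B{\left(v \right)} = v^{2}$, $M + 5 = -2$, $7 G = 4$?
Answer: $4425$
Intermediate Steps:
$G = \frac{4}{7}$ ($G = \frac{1}{7} \cdot 4 = \frac{4}{7} \approx 0.57143$)
$M = -7$ ($M = -5 - 2 = -7$)
$c = -3$ ($c = - 3 \left(-2 + 3\right)^{2} = - 3 \cdot 1^{2} = \left(-3\right) 1 = -3$)
$123 B{\left(2 \right)} 9 + c = 123 \cdot 2^{2} \cdot 9 - 3 = 123 \cdot 4 \cdot 9 - 3 = 123 \cdot 36 - 3 = 4428 - 3 = 4425$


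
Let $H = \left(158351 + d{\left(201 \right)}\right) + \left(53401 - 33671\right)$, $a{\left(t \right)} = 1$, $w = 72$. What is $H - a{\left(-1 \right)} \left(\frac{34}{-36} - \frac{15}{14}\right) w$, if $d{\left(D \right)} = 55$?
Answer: $\frac{1247968}{7} \approx 1.7828 \cdot 10^{5}$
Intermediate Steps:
$H = 178136$ ($H = \left(158351 + 55\right) + \left(53401 - 33671\right) = 158406 + 19730 = 178136$)
$H - a{\left(-1 \right)} \left(\frac{34}{-36} - \frac{15}{14}\right) w = 178136 - 1 \left(\frac{34}{-36} - \frac{15}{14}\right) 72 = 178136 - 1 \left(34 \left(- \frac{1}{36}\right) - \frac{15}{14}\right) 72 = 178136 - 1 \left(- \frac{17}{18} - \frac{15}{14}\right) 72 = 178136 - 1 \left(- \frac{127}{63}\right) 72 = 178136 - \left(- \frac{127}{63}\right) 72 = 178136 - - \frac{1016}{7} = 178136 + \frac{1016}{7} = \frac{1247968}{7}$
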